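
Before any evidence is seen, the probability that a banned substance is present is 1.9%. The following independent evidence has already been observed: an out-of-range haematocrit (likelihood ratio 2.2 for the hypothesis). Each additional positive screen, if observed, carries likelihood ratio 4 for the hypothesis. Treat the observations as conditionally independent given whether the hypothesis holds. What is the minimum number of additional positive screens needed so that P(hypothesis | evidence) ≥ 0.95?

Prior odds = 0.019/0.981 = 19/981.
Bayes factor of the evidence already in hand = 2.2.
Odds after that evidence = (19/981) × 2.2 = 209/4905.
Target odds = 0.95/0.05 = 19.
Need 4ⁿ ≥ 19 ÷ (209/4905) = 4905/11.
4⁴ = 256 falls short of 4905/11 but 4⁵ = 1024 reaches it, so n = 5.

5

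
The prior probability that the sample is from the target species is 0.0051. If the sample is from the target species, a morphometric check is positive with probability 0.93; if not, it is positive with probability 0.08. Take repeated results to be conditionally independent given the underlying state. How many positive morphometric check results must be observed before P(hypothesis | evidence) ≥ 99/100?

5

Prior odds = 0.0051/0.9949 = 51/9949.
Likelihood ratio of a positive = 0.93/0.08 = 11.625.
Target odds: 0.99 ÷ 0.01 = 99.
Require 11.625ⁿ ≥ 99 ÷ (51/9949) = 328317/17.
11.625⁴ = 74805201/4096 falls short of 328317/17 but 11.625⁵ ≈212307 reaches it, so n = 5.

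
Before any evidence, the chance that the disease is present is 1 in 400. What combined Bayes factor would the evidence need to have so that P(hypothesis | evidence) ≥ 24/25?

Prior odds = 0.0025/0.9975 = 1/399.
Target odds = 0.96/0.04 = 24.
Required Bayes factor = 24 ÷ (1/399) = 9576.

9576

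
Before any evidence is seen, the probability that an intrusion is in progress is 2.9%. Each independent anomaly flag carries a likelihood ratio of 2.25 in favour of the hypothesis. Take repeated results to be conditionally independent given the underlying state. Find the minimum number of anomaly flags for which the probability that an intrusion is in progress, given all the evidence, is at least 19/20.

8

Prior odds = 0.029/0.971 = 29/971.
Likelihood ratio per anomaly flag = 2.25.
Target posterior odds = 0.95/0.05 = 19.
Need (29/971) × 2.25ⁿ ≥ 19, i.e. 2.25ⁿ ≥ 18449/29.
2.25⁷ = 4782969/16384 falls short of 18449/29 but 2.25⁸ = 43046721/65536 reaches it, so n = 8.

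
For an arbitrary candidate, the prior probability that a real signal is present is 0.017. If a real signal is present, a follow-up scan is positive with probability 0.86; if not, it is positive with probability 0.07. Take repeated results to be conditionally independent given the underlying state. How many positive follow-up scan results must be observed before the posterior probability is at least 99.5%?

4

Prior odds = 0.017/0.983 = 17/983.
Likelihood ratio of a positive = 0.86/0.07 = 86/7.
Target odds: 0.995 ÷ 0.005 = 199.
Require (86/7)ⁿ ≥ 199 ÷ (17/983) = 195617/17.
(86/7)³ = 636056/343 falls short of 195617/17 but (86/7)⁴ = 54700816/2401 reaches it, so n = 4.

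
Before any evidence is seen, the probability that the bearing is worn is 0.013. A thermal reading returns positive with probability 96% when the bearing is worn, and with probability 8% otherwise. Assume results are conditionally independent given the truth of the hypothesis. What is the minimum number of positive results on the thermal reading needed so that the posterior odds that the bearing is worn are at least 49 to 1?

4

Prior odds: 0.013 ÷ 0.987 = 13/987.
Likelihood ratio of a positive result = 0.96/0.08 = 12.
Target odds = 49.
Need (13/987) × 12ⁿ ≥ 49, i.e. 12ⁿ ≥ 48363/13.
12³ = 1728 falls short of 48363/13 but 12⁴ = 20736 reaches it, so n = 4.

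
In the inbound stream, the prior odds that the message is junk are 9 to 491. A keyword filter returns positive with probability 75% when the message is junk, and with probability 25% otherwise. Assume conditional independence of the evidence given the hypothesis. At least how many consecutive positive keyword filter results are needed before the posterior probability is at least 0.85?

Prior odds = 9/491.
Likelihood ratio of a positive result = 0.75/0.25 = 3.
Target posterior odds = 0.85/0.15 = 17/3.
Need (9/491) × 3ⁿ ≥ 17/3, i.e. 3ⁿ ≥ 8347/27.
3⁵ = 243 falls short of 8347/27 but 3⁶ = 729 reaches it, so n = 6.

6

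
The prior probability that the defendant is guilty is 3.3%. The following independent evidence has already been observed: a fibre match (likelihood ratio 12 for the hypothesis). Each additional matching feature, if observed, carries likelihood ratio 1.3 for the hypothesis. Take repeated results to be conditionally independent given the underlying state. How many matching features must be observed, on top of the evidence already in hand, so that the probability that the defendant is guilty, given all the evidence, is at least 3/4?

Prior odds = 0.033/0.967 = 33/967.
Bayes factor of the evidence already in hand = 12.
Odds after that evidence = (33/967) × 12 = 396/967.
Target odds = 0.75/0.25 = 3.
Need 1.3ⁿ ≥ 3 ÷ (396/967) = 967/132.
1.3⁷ = 62748517/10000000 falls short of 967/132 but 1.3⁸ = 815730721/100000000 reaches it, so n = 8.

8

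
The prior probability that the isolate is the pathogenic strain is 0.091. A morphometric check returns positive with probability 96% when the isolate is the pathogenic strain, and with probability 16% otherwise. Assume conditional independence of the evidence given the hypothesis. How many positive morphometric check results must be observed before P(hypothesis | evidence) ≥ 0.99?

Prior odds: 0.091 ÷ 0.909 = 91/909.
Likelihood ratio of a positive result = 0.96/0.16 = 6.
Target odds: 0.99 ÷ 0.01 = 99.
Require 6ⁿ ≥ 99 ÷ (91/909) = 89991/91.
6³ = 216 falls short of 89991/91 but 6⁴ = 1296 reaches it, so n = 4.

4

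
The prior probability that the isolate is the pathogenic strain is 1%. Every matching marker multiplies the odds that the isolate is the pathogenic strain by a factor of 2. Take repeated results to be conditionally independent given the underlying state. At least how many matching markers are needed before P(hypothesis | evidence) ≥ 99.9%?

17

Prior odds: 0.01 ÷ 0.99 = 1/99.
Likelihood ratio per matching marker = 2.
Target posterior odds = 0.999/0.001 = 999.
Require 2ⁿ ≥ 999 ÷ (1/99) = 98901.
2¹⁶ = 65536 falls short of 98901 but 2¹⁷ = 131072 reaches it, so n = 17.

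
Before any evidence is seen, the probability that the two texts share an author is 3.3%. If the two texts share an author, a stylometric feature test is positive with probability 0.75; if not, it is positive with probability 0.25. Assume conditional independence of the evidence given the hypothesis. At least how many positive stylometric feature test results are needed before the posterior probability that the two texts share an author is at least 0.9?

Prior odds = 0.033/0.967 = 33/967.
Likelihood ratio of a positive = 0.75/0.25 = 3.
Target odds: 0.9 ÷ 0.1 = 9.
Require 3ⁿ ≥ 9 ÷ (33/967) = 2901/11.
3⁵ = 243 falls short of 2901/11 but 3⁶ = 729 reaches it, so n = 6.

6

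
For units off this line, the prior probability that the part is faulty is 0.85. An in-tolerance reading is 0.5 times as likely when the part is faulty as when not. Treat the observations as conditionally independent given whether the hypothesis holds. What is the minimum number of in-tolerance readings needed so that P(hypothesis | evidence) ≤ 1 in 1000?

Prior odds: 0.85 ÷ 0.15 = 17/3.
Likelihood ratio per in-tolerance reading = 0.5.
Target odds: 0.001 ÷ 0.999 = 1/999.
Require 0.5ⁿ ≤ 1/999 ÷ (17/3) = 1/5661.
0.5¹² = 1/4096 is still above 1/5661 but 0.5¹³ = 1/8192 is at or below it, so n = 13.

13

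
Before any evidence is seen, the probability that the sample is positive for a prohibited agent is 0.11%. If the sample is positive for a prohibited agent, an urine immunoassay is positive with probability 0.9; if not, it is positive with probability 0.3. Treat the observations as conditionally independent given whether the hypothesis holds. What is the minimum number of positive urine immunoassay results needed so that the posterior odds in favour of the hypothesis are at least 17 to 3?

Prior odds: 0.0011 ÷ 0.9989 = 11/9989.
Likelihood ratio of a positive = 0.9/0.3 = 3.
Target odds = 17/3.
Need (11/9989) × 3ⁿ ≥ 17/3, i.e. 3ⁿ ≥ 169813/33.
3⁷ = 2187 falls short of 169813/33 but 3⁸ = 6561 reaches it, so n = 8.

8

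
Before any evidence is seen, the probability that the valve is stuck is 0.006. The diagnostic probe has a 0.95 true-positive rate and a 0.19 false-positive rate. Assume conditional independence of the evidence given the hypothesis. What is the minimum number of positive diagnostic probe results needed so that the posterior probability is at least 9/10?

5

Prior odds: 0.006 ÷ 0.994 = 3/497.
Likelihood ratio of a positive result = 0.95/0.19 = 5.
Target odds: 0.9 ÷ 0.1 = 9.
Require 5ⁿ ≥ 9 ÷ (3/497) = 1491.
5⁴ = 625 falls short of 1491 but 5⁵ = 3125 reaches it, so n = 5.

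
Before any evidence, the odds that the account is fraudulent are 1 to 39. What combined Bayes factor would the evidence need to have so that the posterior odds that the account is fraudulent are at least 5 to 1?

Prior odds = 1/39.
Target odds = 5.
Required Bayes factor = 5 ÷ (1/39) = 195.

195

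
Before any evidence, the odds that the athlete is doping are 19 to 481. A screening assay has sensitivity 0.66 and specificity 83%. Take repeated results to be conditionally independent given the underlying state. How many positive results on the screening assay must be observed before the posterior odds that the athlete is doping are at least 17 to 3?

Prior odds = 19/481.
False-positive rate = 1 − 0.83 = 0.17; likelihood ratio of a positive = 0.66/0.17 = 66/17.
Target odds = 17/3.
Require (66/17)ⁿ ≥ 17/3 ÷ (19/481) = 8177/57.
(66/17)³ = 287496/4913 falls short of 8177/57 but (66/17)⁴ = 18974736/83521 reaches it, so n = 4.

4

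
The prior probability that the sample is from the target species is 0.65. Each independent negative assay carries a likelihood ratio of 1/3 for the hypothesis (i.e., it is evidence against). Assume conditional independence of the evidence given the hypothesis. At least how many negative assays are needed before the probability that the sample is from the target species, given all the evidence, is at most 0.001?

7

Prior odds = 0.65/0.35 = 13/7.
Likelihood ratio per negative assay = 1/3.
Target odds: 0.001 ÷ 0.999 = 1/999.
Need (13/7) × (1/3)ⁿ ≤ 1/999, i.e. (1/3)ⁿ ≤ 7/12987.
(1/3)⁶ = 1/729 is still above 7/12987 but (1/3)⁷ = 1/2187 is at or below it, so n = 7.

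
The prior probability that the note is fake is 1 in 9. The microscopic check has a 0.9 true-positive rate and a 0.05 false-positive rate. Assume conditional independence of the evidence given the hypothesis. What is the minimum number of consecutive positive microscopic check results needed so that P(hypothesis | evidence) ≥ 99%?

3

Prior odds = (1/9)/(8/9) = 0.125.
Likelihood ratio of a positive result = 0.9/0.05 = 18.
Target odds: 0.99 ÷ 0.01 = 99.
Need 0.125 × 18ⁿ ≥ 99, i.e. 18ⁿ ≥ 792.
18² = 324 falls short of 792 but 18³ = 5832 reaches it, so n = 3.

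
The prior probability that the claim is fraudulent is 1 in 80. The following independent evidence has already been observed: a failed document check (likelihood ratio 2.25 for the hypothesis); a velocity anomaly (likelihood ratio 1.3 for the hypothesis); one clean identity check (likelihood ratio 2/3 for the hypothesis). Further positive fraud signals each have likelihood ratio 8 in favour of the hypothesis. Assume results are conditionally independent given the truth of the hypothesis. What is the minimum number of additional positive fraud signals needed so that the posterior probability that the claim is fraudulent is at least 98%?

4

Prior odds = 0.0125/0.9875 = 1/79.
Combined Bayes factor of the evidence already in hand = 2.25 × 1.3 × (2/3) = 1.95.
Odds after that evidence = (1/79) × 1.95 = 39/1580.
Target odds = 0.98/0.02 = 49.
Need 8ⁿ ≥ 49 ÷ (39/1580) = 77420/39.
8³ = 512 falls short of 77420/39 but 8⁴ = 4096 reaches it, so n = 4.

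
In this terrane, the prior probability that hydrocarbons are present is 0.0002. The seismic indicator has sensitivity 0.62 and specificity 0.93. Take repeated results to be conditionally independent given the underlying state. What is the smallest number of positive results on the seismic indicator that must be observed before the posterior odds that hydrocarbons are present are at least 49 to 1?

6

Prior odds: 0.0002 ÷ 0.9998 = 1/4999.
False-positive rate = 1 − 0.93 = 0.07; likelihood ratio of a positive = 0.62/0.07 = 62/7.
Target odds = 49.
Need (1/4999) × (62/7)ⁿ ≥ 49, i.e. (62/7)ⁿ ≥ 244951.
(62/7)⁵ = 916132832/16807 falls short of 244951 but (62/7)⁶ ≈482794 reaches it, so n = 6.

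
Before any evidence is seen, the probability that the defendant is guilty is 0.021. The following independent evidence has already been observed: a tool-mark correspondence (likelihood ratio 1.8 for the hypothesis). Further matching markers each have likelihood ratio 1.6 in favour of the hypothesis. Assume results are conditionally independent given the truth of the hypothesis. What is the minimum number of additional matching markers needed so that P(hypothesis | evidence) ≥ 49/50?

Prior odds = 0.021/0.979 = 21/979.
Bayes factor of the evidence already in hand = 1.8.
Odds after that evidence = (21/979) × 1.8 = 189/4895.
Target odds = 0.98/0.02 = 49.
Need 1.6ⁿ ≥ 49 ÷ (189/4895) = 34265/27.
1.6¹⁵ ≈1152.92 falls short of 34265/27 but 1.6¹⁶ ≈1844.67 reaches it, so n = 16.

16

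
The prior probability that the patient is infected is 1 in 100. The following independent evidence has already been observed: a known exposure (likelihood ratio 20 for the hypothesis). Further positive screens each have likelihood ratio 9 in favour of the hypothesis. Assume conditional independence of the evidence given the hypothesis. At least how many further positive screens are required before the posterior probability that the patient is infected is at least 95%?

Prior odds = 0.01/0.99 = 1/99.
Bayes factor of the evidence already in hand = 20.
Odds after that evidence = (1/99) × 20 = 20/99.
Target odds = 0.95/0.05 = 19.
Need 9ⁿ ≥ 19 ÷ (20/99) = 94.05.
9² = 81 falls short of 94.05 but 9³ = 729 reaches it, so n = 3.

3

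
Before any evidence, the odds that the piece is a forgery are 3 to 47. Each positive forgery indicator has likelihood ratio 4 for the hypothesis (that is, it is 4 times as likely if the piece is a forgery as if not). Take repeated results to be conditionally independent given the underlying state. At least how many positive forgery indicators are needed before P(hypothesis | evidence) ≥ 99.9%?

Prior odds = 3/47.
Likelihood ratio per positive forgery indicator = 4.
Target odds: 0.999 ÷ 0.001 = 999.
Need (3/47) × 4ⁿ ≥ 999, i.e. 4ⁿ ≥ 15651.
4⁶ = 4096 falls short of 15651 but 4⁷ = 16384 reaches it, so n = 7.

7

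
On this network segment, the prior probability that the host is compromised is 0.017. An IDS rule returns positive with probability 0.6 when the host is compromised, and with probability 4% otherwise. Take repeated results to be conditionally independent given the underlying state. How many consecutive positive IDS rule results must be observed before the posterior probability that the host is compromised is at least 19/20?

3

Prior odds: 0.017 ÷ 0.983 = 17/983.
Likelihood ratio of a positive result = 0.6/0.04 = 15.
Target posterior odds = 0.95/0.05 = 19.
Require 15ⁿ ≥ 19 ÷ (17/983) = 18677/17.
15² = 225 falls short of 18677/17 but 15³ = 3375 reaches it, so n = 3.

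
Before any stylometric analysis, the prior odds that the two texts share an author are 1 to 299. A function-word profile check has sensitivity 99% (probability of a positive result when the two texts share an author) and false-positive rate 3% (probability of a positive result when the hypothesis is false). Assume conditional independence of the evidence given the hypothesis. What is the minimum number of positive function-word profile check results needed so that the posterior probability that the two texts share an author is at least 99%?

Prior odds = 1/299.
Likelihood ratio of a positive result = 0.99/0.03 = 33.
Target posterior odds = 0.99/0.01 = 99.
Require 33ⁿ ≥ 99 ÷ (1/299) = 29601.
33² = 1089 falls short of 29601 but 33³ = 35937 reaches it, so n = 3.

3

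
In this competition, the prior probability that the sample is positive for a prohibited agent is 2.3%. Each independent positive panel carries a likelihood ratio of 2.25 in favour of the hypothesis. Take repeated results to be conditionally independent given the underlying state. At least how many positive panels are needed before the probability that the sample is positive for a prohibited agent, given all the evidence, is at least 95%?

Prior odds = 0.023/0.977 = 23/977.
Likelihood ratio per positive panel = 2.25.
Target odds: 0.95 ÷ 0.05 = 19.
Require 2.25ⁿ ≥ 19 ÷ (23/977) = 18563/23.
2.25⁸ = 43046721/65536 falls short of 18563/23 but 2.25⁹ = 387420489/262144 reaches it, so n = 9.

9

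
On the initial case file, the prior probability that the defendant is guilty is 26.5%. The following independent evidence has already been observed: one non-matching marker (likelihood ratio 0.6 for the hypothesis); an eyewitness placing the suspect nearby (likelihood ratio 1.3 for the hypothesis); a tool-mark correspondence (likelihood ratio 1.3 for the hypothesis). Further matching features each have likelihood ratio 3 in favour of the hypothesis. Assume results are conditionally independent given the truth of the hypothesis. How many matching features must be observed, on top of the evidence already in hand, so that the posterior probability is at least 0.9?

3

Prior odds = 0.265/0.735 = 53/147.
Combined Bayes factor of the evidence already in hand = 0.6 × 1.3 × 1.3 = 1.014.
Odds after that evidence = (53/147) × 1.014 = 8957/24500.
Target odds = 0.9/0.1 = 9.
Need 3ⁿ ≥ 9 ÷ (8957/24500) = 220500/8957.
3² = 9 falls short of 220500/8957 but 3³ = 27 reaches it, so n = 3.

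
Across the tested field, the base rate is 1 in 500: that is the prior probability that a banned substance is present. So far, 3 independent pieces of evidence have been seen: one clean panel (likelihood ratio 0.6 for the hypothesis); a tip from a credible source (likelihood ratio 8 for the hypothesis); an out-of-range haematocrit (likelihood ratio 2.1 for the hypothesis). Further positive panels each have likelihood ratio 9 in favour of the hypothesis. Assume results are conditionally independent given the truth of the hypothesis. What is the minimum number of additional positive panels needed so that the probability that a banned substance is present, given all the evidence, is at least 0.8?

Prior odds = 0.002/0.998 = 1/499.
Combined Bayes factor of the evidence already in hand = 0.6 × 8 × 2.1 = 10.08.
Odds after that evidence = (1/499) × 10.08 = 252/12475.
Target odds = 0.8/0.2 = 4.
Need 9ⁿ ≥ 4 ÷ (252/12475) = 12475/63.
9² = 81 falls short of 12475/63 but 9³ = 729 reaches it, so n = 3.

3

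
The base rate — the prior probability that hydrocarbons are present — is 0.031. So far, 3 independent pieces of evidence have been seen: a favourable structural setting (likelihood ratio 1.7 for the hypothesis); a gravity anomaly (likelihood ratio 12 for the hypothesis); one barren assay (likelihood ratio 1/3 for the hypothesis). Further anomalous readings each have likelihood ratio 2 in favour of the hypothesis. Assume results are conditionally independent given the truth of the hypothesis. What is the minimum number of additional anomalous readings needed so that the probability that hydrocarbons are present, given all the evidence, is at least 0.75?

4

Prior odds = 0.031/0.969 = 31/969.
Combined Bayes factor of the evidence already in hand = 1.7 × 12 × (1/3) = 6.8.
Odds after that evidence = (31/969) × 6.8 = 62/285.
Target odds = 0.75/0.25 = 3.
Need 2ⁿ ≥ 3 ÷ (62/285) = 855/62.
2³ = 8 falls short of 855/62 but 2⁴ = 16 reaches it, so n = 4.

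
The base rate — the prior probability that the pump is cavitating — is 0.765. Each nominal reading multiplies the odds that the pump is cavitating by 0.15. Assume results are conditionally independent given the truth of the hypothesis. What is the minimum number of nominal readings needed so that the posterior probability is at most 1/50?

3

Prior odds = 0.765/0.235 = 153/47.
Likelihood ratio per nominal reading = 0.15.
Target odds: 0.02 ÷ 0.98 = 1/49.
Require 0.15ⁿ ≤ 1/49 ÷ (153/47) = 47/7497.
0.15² = 0.0225 is still above 47/7497 but 0.15³ = 0.003375 is at or below it, so n = 3.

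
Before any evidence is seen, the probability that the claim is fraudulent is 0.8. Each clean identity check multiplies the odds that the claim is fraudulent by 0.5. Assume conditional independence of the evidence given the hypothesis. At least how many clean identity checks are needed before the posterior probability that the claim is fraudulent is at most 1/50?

Prior odds = 0.8/0.2 = 4.
Likelihood ratio per clean identity check = 0.5.
Target posterior odds = 0.02/0.98 = 1/49.
Need 4 × 0.5ⁿ ≤ 1/49, i.e. 0.5ⁿ ≤ 1/196.
0.5⁷ = 0.0078125 is still above 1/196 but 0.5⁸ = 0.00390625 is at or below it, so n = 8.

8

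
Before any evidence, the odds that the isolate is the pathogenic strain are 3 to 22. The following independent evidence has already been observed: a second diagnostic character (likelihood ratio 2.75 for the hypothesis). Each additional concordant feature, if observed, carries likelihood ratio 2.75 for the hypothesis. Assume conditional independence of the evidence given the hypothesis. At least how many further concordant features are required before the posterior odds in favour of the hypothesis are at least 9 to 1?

4

Prior odds = 3/22.
Bayes factor of the evidence already in hand = 2.75.
Odds after that evidence = (3/22) × 2.75 = 0.375.
Target odds = 9.
Need 2.75ⁿ ≥ 9 ÷ 0.375 = 24.
2.75³ = 20.796875 falls short of 24 but 2.75⁴ = 57.19140625 reaches it, so n = 4.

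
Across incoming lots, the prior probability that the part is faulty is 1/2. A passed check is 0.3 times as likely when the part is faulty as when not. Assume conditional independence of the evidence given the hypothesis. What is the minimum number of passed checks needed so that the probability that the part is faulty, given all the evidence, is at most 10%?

Prior odds = 0.5/0.5 = 1.
Likelihood ratio per passed check = 0.3.
Target posterior odds = 0.1/0.9 = 1/9.
Need 1 × 0.3ⁿ ≤ 1/9, i.e. 0.3ⁿ ≤ 1/9.
0.3¹ = 0.3 is still above 1/9 but 0.3² = 0.09 is at or below it, so n = 2.

2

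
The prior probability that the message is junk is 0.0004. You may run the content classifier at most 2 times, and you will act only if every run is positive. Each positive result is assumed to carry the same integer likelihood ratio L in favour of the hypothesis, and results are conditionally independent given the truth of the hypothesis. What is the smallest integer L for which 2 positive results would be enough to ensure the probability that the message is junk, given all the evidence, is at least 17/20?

119

Prior odds = 0.0004/0.9996 = 1/2499.
Target odds = 0.85/0.15 = 17/3.
Need L² ≥ 17/3 ÷ (1/2499) = 14161.
118² = 13924 < 14161 ≤ 14161 = 119², so L = 119.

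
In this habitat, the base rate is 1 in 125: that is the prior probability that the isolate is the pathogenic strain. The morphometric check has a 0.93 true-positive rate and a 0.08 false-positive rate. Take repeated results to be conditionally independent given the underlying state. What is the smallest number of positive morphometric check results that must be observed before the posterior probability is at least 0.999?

5

Prior odds: 0.008 ÷ 0.992 = 1/124.
Likelihood ratio of a positive result = 0.93/0.08 = 11.625.
Target posterior odds = 0.999/0.001 = 999.
Require 11.625ⁿ ≥ 999 ÷ (1/124) = 123876.
11.625⁴ = 74805201/4096 falls short of 123876 but 11.625⁵ ≈212307 reaches it, so n = 5.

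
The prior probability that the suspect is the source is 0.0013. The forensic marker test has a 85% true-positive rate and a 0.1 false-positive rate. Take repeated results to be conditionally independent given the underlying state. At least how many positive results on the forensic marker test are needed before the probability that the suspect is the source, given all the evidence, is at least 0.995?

Prior odds = 0.0013/0.9987 = 13/9987.
Likelihood ratio of a positive result = 0.85/0.1 = 8.5.
Target posterior odds = 0.995/0.005 = 199.
Require 8.5ⁿ ≥ 199 ÷ (13/9987) = 1987413/13.
8.5⁵ = 44370.53125 falls short of 1987413/13 but 8.5⁶ = 24137569/64 reaches it, so n = 6.

6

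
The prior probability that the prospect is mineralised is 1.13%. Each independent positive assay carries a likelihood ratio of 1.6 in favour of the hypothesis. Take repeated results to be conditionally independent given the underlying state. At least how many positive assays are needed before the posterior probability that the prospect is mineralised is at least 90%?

Prior odds = 0.0113/0.9887 = 113/9887.
Likelihood ratio per positive assay = 1.6.
Target odds: 0.9 ÷ 0.1 = 9.
Need (113/9887) × 1.6ⁿ ≥ 9, i.e. 1.6ⁿ ≥ 88983/113.
1.6¹⁴ ≈720.576 falls short of 88983/113 but 1.6¹⁵ ≈1152.92 reaches it, so n = 15.

15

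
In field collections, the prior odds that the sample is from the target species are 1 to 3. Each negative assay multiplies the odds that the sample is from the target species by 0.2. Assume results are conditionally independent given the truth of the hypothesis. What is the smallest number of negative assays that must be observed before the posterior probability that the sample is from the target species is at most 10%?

1

Prior odds = 1/3.
Likelihood ratio per negative assay = 0.2.
Target posterior odds = 0.1/0.9 = 1/9.
Require 0.2ⁿ ≤ 1/9 ÷ (1/3) = 1/3.
0.2¹ = 0.2, which is already at or below the required 1/3; so n = 1.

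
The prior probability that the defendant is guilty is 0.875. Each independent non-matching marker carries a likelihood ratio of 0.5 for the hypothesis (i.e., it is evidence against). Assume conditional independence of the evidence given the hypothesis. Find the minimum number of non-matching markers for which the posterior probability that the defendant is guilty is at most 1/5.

5

Prior odds = 0.875/0.125 = 7.
Likelihood ratio per non-matching marker = 0.5.
Target posterior odds = 0.2/0.8 = 0.25.
Need 7 × 0.5ⁿ ≤ 0.25, i.e. 0.5ⁿ ≤ 1/28.
0.5⁴ = 0.0625 is still above 1/28 but 0.5⁵ = 0.03125 is at or below it, so n = 5.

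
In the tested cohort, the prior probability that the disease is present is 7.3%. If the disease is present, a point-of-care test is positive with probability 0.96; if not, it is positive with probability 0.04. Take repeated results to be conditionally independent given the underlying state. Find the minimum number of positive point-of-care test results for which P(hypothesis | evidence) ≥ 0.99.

Prior odds: 0.073 ÷ 0.927 = 73/927.
Likelihood ratio of a positive = 0.96/0.04 = 24.
Target odds: 0.99 ÷ 0.01 = 99.
Require 24ⁿ ≥ 99 ÷ (73/927) = 91773/73.
24² = 576 falls short of 91773/73 but 24³ = 13824 reaches it, so n = 3.

3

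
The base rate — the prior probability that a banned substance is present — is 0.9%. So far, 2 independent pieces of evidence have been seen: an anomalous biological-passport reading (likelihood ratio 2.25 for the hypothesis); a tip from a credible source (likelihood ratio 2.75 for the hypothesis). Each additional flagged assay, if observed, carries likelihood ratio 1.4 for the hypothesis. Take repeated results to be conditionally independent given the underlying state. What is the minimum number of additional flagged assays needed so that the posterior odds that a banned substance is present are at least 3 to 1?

Prior odds = 0.009/0.991 = 9/991.
Combined Bayes factor of the evidence already in hand = 2.25 × 2.75 = 6.1875.
Odds after that evidence = (9/991) × 6.1875 = 891/15856.
Target odds = 3.
Need 1.4ⁿ ≥ 3 ÷ (891/15856) = 15856/297.
1.4¹¹ ≈40.4957 falls short of 15856/297 but 1.4¹² ≈56.6939 reaches it, so n = 12.

12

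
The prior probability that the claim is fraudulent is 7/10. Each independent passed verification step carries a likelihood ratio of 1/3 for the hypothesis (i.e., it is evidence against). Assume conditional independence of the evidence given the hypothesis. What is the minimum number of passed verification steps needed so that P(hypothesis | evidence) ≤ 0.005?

6

Prior odds: 0.7 ÷ 0.3 = 7/3.
Likelihood ratio per passed verification step = 1/3.
Target posterior odds = 0.005/0.995 = 1/199.
Need (7/3) × (1/3)ⁿ ≤ 1/199, i.e. (1/3)ⁿ ≤ 3/1393.
(1/3)⁵ = 1/243 is still above 3/1393 but (1/3)⁶ = 1/729 is at or below it, so n = 6.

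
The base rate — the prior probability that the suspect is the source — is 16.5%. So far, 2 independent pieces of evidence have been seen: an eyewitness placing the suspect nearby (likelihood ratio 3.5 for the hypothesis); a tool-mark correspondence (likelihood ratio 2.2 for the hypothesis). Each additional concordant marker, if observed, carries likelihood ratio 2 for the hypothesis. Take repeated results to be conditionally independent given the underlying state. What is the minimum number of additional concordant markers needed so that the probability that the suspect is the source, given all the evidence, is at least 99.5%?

8

Prior odds = 0.165/0.835 = 33/167.
Combined Bayes factor of the evidence already in hand = 3.5 × 2.2 = 7.7.
Odds after that evidence = (33/167) × 7.7 = 2541/1670.
Target odds = 0.995/0.005 = 199.
Need 2ⁿ ≥ 199 ÷ (2541/1670) = 332330/2541.
2⁷ = 128 falls short of 332330/2541 but 2⁸ = 256 reaches it, so n = 8.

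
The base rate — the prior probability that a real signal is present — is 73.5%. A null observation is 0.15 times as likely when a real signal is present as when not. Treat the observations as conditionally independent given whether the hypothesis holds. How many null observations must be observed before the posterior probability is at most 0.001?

Prior odds: 0.735 ÷ 0.265 = 147/53.
Likelihood ratio per null observation = 0.15.
Target odds: 0.001 ÷ 0.999 = 1/999.
Require 0.15ⁿ ≤ 1/999 ÷ (147/53) = 53/146853.
0.15⁴ = 81/160000 is still above 53/146853 but 0.15⁵ = 243/3200000 is at or below it, so n = 5.

5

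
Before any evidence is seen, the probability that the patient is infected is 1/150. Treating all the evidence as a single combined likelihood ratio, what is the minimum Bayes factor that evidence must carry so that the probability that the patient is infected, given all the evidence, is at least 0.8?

596

Prior odds = (1/150)/(149/150) = 1/149.
Target odds = 0.8/0.2 = 4.
Required Bayes factor = 4 ÷ (1/149) = 596.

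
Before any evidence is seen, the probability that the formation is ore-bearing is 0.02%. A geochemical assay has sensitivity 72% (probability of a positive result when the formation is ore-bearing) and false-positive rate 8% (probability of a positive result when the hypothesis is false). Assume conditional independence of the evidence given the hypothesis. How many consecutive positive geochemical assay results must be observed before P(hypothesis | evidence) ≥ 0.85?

Prior odds: 0.0002 ÷ 0.9998 = 1/4999.
Likelihood ratio of a positive result = 0.72/0.08 = 9.
Target odds: 0.85 ÷ 0.15 = 17/3.
Need (1/4999) × 9ⁿ ≥ 17/3, i.e. 9ⁿ ≥ 84983/3.
9⁴ = 6561 falls short of 84983/3 but 9⁵ = 59049 reaches it, so n = 5.

5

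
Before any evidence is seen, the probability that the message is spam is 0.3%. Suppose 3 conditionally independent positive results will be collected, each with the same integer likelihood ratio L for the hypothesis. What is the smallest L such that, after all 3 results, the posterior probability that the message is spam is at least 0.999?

70

Prior odds = 0.003/0.997 = 3/997.
Target odds = 0.999/0.001 = 999.
Need L³ ≥ 999 ÷ (3/997) = 332001.
69³ = 328509 < 332001 ≤ 343000 = 70³, so L = 70.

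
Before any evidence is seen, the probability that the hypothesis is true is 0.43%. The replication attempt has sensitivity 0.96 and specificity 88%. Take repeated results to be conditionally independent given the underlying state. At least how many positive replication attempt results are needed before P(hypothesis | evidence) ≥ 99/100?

Prior odds = 0.0043/0.9957 = 43/9957.
False-positive rate = 1 − 0.88 = 0.12; likelihood ratio of a positive = 0.96/0.12 = 8.
Target odds: 0.99 ÷ 0.01 = 99.
Need (43/9957) × 8ⁿ ≥ 99, i.e. 8ⁿ ≥ 985743/43.
8⁴ = 4096 falls short of 985743/43 but 8⁵ = 32768 reaches it, so n = 5.

5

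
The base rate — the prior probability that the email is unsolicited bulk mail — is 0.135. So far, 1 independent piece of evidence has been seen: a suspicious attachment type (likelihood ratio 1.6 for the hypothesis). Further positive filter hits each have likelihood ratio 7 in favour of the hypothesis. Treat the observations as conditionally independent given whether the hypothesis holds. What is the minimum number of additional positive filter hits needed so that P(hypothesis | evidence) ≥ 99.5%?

Prior odds = 0.135/0.865 = 27/173.
Bayes factor of the evidence already in hand = 1.6.
Odds after that evidence = (27/173) × 1.6 = 216/865.
Target odds = 0.995/0.005 = 199.
Need 7ⁿ ≥ 199 ÷ (216/865) = 172135/216.
7³ = 343 falls short of 172135/216 but 7⁴ = 2401 reaches it, so n = 4.

4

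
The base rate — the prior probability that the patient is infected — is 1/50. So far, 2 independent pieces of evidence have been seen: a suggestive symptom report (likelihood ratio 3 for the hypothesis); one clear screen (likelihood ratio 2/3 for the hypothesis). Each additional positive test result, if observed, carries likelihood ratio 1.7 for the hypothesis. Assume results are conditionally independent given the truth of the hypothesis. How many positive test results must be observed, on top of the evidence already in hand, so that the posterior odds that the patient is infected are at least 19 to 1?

12

Prior odds = 0.02/0.98 = 1/49.
Combined Bayes factor of the evidence already in hand = 3 × (2/3) = 2.
Odds after that evidence = (1/49) × 2 = 2/49.
Target odds = 19.
Need 1.7ⁿ ≥ 19 ÷ (2/49) = 465.5.
1.7¹¹ ≈342.719 falls short of 465.5 but 1.7¹² ≈582.622 reaches it, so n = 12.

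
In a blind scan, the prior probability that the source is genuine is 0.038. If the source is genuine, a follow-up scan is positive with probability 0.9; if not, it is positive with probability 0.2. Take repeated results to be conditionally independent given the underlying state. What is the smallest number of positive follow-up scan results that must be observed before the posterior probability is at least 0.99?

Prior odds: 0.038 ÷ 0.962 = 19/481.
Likelihood ratio of a positive = 0.9/0.2 = 4.5.
Target posterior odds = 0.99/0.01 = 99.
Require 4.5ⁿ ≥ 99 ÷ (19/481) = 47619/19.
4.5⁵ = 1845.28125 falls short of 47619/19 but 4.5⁶ = 8303.765625 reaches it, so n = 6.

6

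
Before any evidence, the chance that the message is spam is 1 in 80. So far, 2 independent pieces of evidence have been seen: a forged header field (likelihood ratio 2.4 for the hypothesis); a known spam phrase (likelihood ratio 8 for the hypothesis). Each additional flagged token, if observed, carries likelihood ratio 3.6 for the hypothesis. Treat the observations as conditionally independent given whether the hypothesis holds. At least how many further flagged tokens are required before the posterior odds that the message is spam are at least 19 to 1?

4

Prior odds = 0.0125/0.9875 = 1/79.
Combined Bayes factor of the evidence already in hand = 2.4 × 8 = 19.2.
Odds after that evidence = (1/79) × 19.2 = 96/395.
Target odds = 19.
Need 3.6ⁿ ≥ 19 ÷ (96/395) = 7505/96.
3.6³ = 46.656 falls short of 7505/96 but 3.6⁴ = 167.9616 reaches it, so n = 4.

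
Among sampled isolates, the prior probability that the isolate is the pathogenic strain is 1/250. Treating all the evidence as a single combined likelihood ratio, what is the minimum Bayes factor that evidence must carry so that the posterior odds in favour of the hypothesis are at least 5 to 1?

Prior odds = 0.004/0.996 = 1/249.
Target odds = 5.
Required Bayes factor = 5 ÷ (1/249) = 1245.

1245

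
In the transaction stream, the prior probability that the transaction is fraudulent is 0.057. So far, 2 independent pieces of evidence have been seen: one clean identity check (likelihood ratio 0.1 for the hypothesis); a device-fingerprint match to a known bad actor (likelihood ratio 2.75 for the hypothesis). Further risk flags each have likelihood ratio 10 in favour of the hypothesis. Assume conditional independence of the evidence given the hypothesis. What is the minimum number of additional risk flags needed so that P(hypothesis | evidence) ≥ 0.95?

Prior odds = 0.057/0.943 = 57/943.
Combined Bayes factor of the evidence already in hand = 0.1 × 2.75 = 0.275.
Odds after that evidence = (57/943) × 0.275 = 627/37720.
Target odds = 0.95/0.05 = 19.
Need 10ⁿ ≥ 19 ÷ (627/37720) = 37720/33.
10³ = 1000 falls short of 37720/33 but 10⁴ = 10000 reaches it, so n = 4.

4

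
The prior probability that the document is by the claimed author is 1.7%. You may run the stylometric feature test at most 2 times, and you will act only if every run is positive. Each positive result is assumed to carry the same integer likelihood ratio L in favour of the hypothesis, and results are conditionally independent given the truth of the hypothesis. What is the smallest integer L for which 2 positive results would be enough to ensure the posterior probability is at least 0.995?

108

Prior odds = 0.017/0.983 = 17/983.
Target odds = 0.995/0.005 = 199.
Need L² ≥ 199 ÷ (17/983) = 195617/17.
107² = 11449 < 195617/17 ≤ 11664 = 108², so L = 108.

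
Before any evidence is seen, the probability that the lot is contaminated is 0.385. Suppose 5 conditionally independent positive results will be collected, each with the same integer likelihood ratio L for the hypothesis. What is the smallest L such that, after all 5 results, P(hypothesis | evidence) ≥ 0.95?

Prior odds = 0.385/0.615 = 77/123.
Target odds = 0.95/0.05 = 19.
Need L⁵ ≥ 19 ÷ (77/123) = 2337/77.
1⁵ = 1 < 2337/77 ≤ 32 = 2⁵, so L = 2.

2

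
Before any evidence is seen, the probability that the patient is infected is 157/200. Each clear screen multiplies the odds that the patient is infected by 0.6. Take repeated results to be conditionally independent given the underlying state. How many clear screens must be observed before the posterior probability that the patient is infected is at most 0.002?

15

Prior odds = 0.785/0.215 = 157/43.
Likelihood ratio per clear screen = 0.6.
Target posterior odds = 0.002/0.998 = 1/499.
Need (157/43) × 0.6ⁿ ≤ 1/499, i.e. 0.6ⁿ ≤ 43/78343.
0.6¹⁴ ≈0.000783642 is still above 43/78343 but 0.6¹⁵ ≈0.000470185 is at or below it, so n = 15.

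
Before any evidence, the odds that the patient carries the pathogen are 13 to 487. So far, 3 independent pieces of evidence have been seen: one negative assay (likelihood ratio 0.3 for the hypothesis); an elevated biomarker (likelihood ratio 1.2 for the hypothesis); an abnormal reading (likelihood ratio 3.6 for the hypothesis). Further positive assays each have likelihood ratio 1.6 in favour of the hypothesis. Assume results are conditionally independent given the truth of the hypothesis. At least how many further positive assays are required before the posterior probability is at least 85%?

Prior odds = 13/487.
Combined Bayes factor of the evidence already in hand = 0.3 × 1.2 × 3.6 = 1.296.
Odds after that evidence = (13/487) × 1.296 = 2106/60875.
Target odds = 0.85/0.15 = 17/3.
Need 1.6ⁿ ≥ 17/3 ÷ (2106/60875) = 1034875/6318.
1.6¹⁰ ≈109.951 falls short of 1034875/6318 but 1.6¹¹ ≈175.922 reaches it, so n = 11.

11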